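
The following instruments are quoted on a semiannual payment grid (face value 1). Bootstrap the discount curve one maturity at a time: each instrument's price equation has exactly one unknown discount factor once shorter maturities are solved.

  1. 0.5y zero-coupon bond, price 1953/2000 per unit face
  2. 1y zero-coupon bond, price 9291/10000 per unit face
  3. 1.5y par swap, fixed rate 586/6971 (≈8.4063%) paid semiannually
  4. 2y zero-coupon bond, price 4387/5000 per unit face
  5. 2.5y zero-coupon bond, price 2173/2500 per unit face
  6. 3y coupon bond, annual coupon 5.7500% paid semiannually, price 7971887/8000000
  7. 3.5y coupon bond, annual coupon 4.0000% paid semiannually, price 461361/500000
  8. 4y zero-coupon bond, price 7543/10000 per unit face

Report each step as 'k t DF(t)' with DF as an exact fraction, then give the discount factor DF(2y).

step 1 [0.5y] zero: DF = P = 1953/2000 ≈ 0.976500
step 2 [1y] zero: DF = P = 9291/10000 ≈ 0.929100
step 3 [1.5y] swap r/2=293/6971: DF=(1 − 293/6971·(0.976500+0.929100))/(1+293/6971) = 2207/2500 ≈ 0.882800
step 4 [2y] zero: DF = P = 4387/5000 ≈ 0.877400
step 5 [2.5y] zero: DF = P = 2173/2500 ≈ 0.869200
step 6 [3y] bond c/2=23/800: DF=(7971887/8000000 − 23/800·(0.976500+0.929100+0.882800+0.877400+0.869200))/(1+23/800) = 8419/10000 ≈ 0.841900
step 7 [3.5y] bond c/2=1/50: DF=(461361/500000 − 1/50·(0.976500+0.929100+0.882800+0.877400+0.869200+0.841900))/(1+1/50) = 999/1250 ≈ 0.799200
step 8 [4y] zero: DF = P = 7543/10000 ≈ 0.754300

1 1/2 1953/2000
2 1 9291/10000
3 3/2 2207/2500
4 2 4387/5000
5 5/2 2173/2500
6 3 8419/10000
7 7/2 999/1250
8 4 7543/10000
DF(2y) = 4387/5000 ≈ 0.877400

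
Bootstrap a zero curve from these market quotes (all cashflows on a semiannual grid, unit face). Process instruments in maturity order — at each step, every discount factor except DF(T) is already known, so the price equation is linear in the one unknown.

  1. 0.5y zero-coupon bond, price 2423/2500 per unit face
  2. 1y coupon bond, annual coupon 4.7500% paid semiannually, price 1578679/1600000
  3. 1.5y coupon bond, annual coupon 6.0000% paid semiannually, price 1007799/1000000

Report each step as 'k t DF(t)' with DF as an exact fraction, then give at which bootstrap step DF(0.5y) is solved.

step 1 [0.5y] zero: DF = P = 2423/2500 ≈ 0.969200
step 2 [1y] bond c/2=19/800: DF=(1578679/1600000 − 19/800·(0.969200))/(1+19/800) = 9413/10000 ≈ 0.941300
step 3 [1.5y] bond c/2=3/100: DF=(1007799/1000000 − 3/100·(0.969200+0.941300))/(1+3/100) = 2307/2500 ≈ 0.922800

1 1/2 2423/2500
2 1 9413/10000
3 3/2 2307/2500
DF(0.5y) is solved at step 1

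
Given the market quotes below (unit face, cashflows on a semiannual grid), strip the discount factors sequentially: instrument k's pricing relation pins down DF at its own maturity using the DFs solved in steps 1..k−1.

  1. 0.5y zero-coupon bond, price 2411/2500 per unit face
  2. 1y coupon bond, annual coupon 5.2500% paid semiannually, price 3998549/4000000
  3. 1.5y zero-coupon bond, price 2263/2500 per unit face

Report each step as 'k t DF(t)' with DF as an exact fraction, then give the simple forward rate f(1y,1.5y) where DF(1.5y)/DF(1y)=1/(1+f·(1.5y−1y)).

1 1/2 2411/2500
2 1 4747/5000
3 3/2 2263/2500
f(1y,1.5y) = ((4747/5000)/(2263/2500) − 1)/(1/2) = 221/2263 ≈ 9.7658%

step 1 [0.5y] zero: DF = P = 2411/2500 ≈ 0.964400
step 2 [1y] bond c/2=21/800: DF=(3998549/4000000 − 21/800·(0.964400))/(1+21/800) = 4747/5000 ≈ 0.949400
step 3 [1.5y] zero: DF = P = 2263/2500 ≈ 0.905200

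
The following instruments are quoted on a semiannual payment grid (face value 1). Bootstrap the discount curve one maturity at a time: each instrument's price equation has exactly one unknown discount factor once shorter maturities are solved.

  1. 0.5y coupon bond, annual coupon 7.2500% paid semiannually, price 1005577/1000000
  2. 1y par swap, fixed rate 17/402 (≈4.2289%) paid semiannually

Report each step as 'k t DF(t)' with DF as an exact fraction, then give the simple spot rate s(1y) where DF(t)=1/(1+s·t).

1 1/2 1213/1250
2 1 1199/1250
s(1y) = (1/(1199/1250) − 1)/(1) = 51/1199 ≈ 4.2535%

step 1 [0.5y] bond c/2=29/800: DF=(1005577/1000000 − 29/800·(0))/(1+29/800) = 1213/1250 ≈ 0.970400
step 2 [1y] swap r/2=17/804: DF=(1 − 17/804·(0.970400))/(1+17/804) = 1199/1250 ≈ 0.959200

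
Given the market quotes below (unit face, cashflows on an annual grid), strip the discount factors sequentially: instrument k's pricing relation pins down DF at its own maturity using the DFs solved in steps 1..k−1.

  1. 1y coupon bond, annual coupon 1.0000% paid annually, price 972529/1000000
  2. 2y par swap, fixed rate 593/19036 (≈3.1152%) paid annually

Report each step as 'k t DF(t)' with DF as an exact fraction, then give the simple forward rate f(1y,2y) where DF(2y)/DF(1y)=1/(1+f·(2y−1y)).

1 1 9629/10000
2 2 9407/10000
f(1y,2y) = ((9629/10000)/(9407/10000) − 1)/(1) = 222/9407 ≈ 2.3599%

step 1 [1y] bond c/1=1/100: DF=(972529/1000000 − 1/100·(0))/(1+1/100) = 9629/10000 ≈ 0.962900
step 2 [2y] swap r/1=593/19036: DF=(1 − 593/19036·(0.962900))/(1+593/19036) = 9407/10000 ≈ 0.940700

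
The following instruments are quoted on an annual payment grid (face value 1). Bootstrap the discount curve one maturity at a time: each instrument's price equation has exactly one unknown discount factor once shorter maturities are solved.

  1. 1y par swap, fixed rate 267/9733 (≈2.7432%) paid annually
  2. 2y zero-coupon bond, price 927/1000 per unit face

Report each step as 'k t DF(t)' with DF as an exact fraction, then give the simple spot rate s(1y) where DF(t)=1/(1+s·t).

1 1 9733/10000
2 2 927/1000
s(1y) = (1/(9733/10000) − 1)/(1) = 267/9733 ≈ 2.7432%

step 1 [1y] swap r/1=267/9733: DF=(1 − 267/9733·(0))/(1+267/9733) = 9733/10000 ≈ 0.973300
step 2 [2y] zero: DF = P = 927/1000 ≈ 0.927000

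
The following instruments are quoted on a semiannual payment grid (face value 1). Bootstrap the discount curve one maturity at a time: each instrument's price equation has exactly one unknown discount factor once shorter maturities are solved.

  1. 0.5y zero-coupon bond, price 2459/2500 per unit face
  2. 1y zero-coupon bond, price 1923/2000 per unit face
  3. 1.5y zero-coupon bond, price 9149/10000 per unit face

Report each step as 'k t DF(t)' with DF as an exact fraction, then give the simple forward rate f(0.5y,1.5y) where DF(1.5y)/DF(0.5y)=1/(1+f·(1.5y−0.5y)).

1 1/2 2459/2500
2 1 1923/2000
3 3/2 9149/10000
f(0.5y,1.5y) = ((2459/2500)/(9149/10000) − 1)/(1) = 687/9149 ≈ 7.5090%

step 1 [0.5y] zero: DF = P = 2459/2500 ≈ 0.983600
step 2 [1y] zero: DF = P = 1923/2000 ≈ 0.961500
step 3 [1.5y] zero: DF = P = 9149/10000 ≈ 0.914900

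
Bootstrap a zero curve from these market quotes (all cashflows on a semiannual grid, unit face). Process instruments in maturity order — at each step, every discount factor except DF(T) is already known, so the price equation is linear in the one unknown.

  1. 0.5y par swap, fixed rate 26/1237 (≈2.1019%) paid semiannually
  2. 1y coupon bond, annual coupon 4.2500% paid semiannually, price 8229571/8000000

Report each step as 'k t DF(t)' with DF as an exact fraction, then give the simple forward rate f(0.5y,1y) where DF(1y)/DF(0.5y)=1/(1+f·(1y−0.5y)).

1 1/2 1237/1250
2 1 9867/10000
f(0.5y,1y) = ((1237/1250)/(9867/10000) − 1)/(1/2) = 58/9867 ≈ 0.5878%

step 1 [0.5y] swap r/2=13/1237: DF=(1 − 13/1237·(0))/(1+13/1237) = 1237/1250 ≈ 0.989600
step 2 [1y] bond c/2=17/800: DF=(8229571/8000000 − 17/800·(0.989600))/(1+17/800) = 9867/10000 ≈ 0.986700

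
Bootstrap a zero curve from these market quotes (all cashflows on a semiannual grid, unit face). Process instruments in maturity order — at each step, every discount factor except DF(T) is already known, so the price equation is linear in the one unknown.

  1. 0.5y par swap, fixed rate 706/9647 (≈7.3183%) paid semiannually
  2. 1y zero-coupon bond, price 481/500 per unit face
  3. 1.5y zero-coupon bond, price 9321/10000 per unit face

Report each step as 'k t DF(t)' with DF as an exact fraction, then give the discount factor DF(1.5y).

1 1/2 9647/10000
2 1 481/500
3 3/2 9321/10000
DF(1.5y) = 9321/10000 ≈ 0.932100

step 1 [0.5y] swap r/2=353/9647: DF=(1 − 353/9647·(0))/(1+353/9647) = 9647/10000 ≈ 0.964700
step 2 [1y] zero: DF = P = 481/500 ≈ 0.962000
step 3 [1.5y] zero: DF = P = 9321/10000 ≈ 0.932100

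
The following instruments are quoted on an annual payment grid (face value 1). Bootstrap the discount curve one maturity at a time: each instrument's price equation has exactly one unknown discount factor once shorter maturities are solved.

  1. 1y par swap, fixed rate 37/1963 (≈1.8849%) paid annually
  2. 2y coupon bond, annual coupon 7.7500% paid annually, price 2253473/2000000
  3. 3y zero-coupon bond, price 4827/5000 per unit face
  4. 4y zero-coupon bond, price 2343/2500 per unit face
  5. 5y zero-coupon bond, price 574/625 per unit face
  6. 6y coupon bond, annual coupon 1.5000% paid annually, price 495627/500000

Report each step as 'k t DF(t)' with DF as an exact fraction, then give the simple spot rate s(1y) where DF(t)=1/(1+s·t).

step 1 [1y] swap r/1=37/1963: DF=(1 − 37/1963·(0))/(1+37/1963) = 1963/2000 ≈ 0.981500
step 2 [2y] bond c/1=31/400: DF=(2253473/2000000 − 31/400·(0.981500))/(1+31/400) = 9751/10000 ≈ 0.975100
step 3 [3y] zero: DF = P = 4827/5000 ≈ 0.965400
step 4 [4y] zero: DF = P = 2343/2500 ≈ 0.937200
step 5 [5y] zero: DF = P = 574/625 ≈ 0.918400
step 6 [6y] bond c/1=3/200: DF=(495627/500000 − 3/200·(0.981500+0.975100+0.965400+0.937200+0.918400))/(1+3/200) = 453/500 ≈ 0.906000

1 1 1963/2000
2 2 9751/10000
3 3 4827/5000
4 4 2343/2500
5 5 574/625
6 6 453/500
s(1y) = (1/(1963/2000) − 1)/(1) = 37/1963 ≈ 1.8849%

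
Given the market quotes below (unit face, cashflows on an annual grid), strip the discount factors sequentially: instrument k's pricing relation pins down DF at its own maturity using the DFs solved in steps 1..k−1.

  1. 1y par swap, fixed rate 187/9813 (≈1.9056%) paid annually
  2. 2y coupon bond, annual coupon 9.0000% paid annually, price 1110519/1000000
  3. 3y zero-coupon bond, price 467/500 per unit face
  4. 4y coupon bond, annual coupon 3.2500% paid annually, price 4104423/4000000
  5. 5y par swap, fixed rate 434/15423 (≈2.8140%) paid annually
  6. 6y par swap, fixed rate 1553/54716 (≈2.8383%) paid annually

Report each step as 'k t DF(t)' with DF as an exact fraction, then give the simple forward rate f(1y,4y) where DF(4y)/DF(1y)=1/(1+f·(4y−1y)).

step 1 [1y] swap r/1=187/9813: DF=(1 − 187/9813·(0))/(1+187/9813) = 9813/10000 ≈ 0.981300
step 2 [2y] bond c/1=9/100: DF=(1110519/1000000 − 9/100·(0.981300))/(1+9/100) = 4689/5000 ≈ 0.937800
step 3 [3y] zero: DF = P = 467/500 ≈ 0.934000
step 4 [4y] bond c/1=13/400: DF=(4104423/4000000 − 13/400·(0.981300+0.937800+0.934000))/(1+13/400) = 113/125 ≈ 0.904000
step 5 [5y] swap r/1=434/15423: DF=(1 − 434/15423·(0.981300+0.937800+0.934000+0.904000))/(1+434/15423) = 4349/5000 ≈ 0.869800
step 6 [6y] swap r/1=1553/54716: DF=(1 − 1553/54716·(0.981300+0.937800+0.934000+0.904000+0.869800))/(1+1553/54716) = 8447/10000 ≈ 0.844700

1 1 9813/10000
2 2 4689/5000
3 3 467/500
4 4 113/125
5 5 4349/5000
6 6 8447/10000
f(1y,4y) = ((9813/10000)/(113/125) − 1)/(3) = 773/27120 ≈ 2.8503%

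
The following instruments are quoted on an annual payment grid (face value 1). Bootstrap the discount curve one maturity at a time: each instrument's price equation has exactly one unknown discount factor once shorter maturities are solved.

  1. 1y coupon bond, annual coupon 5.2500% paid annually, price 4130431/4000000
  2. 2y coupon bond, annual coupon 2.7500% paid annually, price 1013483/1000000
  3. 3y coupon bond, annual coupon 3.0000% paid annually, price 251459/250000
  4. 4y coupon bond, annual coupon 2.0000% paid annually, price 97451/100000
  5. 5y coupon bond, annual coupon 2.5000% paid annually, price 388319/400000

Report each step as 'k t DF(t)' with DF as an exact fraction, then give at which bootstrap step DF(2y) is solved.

step 1 [1y] bond c/1=21/400: DF=(4130431/4000000 − 21/400·(0))/(1+21/400) = 9811/10000 ≈ 0.981100
step 2 [2y] bond c/1=11/400: DF=(1013483/1000000 − 11/400·(0.981100))/(1+11/400) = 9601/10000 ≈ 0.960100
step 3 [3y] bond c/1=3/100: DF=(251459/250000 − 3/100·(0.981100+0.960100))/(1+3/100) = 23/25 ≈ 0.920000
step 4 [4y] bond c/1=1/50: DF=(97451/100000 − 1/50·(0.981100+0.960100+0.920000))/(1+1/50) = 8993/10000 ≈ 0.899300
step 5 [5y] bond c/1=1/40: DF=(388319/400000 − 1/40·(0.981100+0.960100+0.920000+0.899300))/(1+1/40) = 4277/5000 ≈ 0.855400

1 1 9811/10000
2 2 9601/10000
3 3 23/25
4 4 8993/10000
5 5 4277/5000
DF(2y) is solved at step 2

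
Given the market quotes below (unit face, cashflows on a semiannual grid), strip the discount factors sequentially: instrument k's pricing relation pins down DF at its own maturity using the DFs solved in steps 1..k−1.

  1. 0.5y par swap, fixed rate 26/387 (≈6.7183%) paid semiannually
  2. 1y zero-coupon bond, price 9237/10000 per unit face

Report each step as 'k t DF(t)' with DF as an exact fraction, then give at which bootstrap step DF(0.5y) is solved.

1 1/2 387/400
2 1 9237/10000
DF(0.5y) is solved at step 1

step 1 [0.5y] swap r/2=13/387: DF=(1 − 13/387·(0))/(1+13/387) = 387/400 ≈ 0.967500
step 2 [1y] zero: DF = P = 9237/10000 ≈ 0.923700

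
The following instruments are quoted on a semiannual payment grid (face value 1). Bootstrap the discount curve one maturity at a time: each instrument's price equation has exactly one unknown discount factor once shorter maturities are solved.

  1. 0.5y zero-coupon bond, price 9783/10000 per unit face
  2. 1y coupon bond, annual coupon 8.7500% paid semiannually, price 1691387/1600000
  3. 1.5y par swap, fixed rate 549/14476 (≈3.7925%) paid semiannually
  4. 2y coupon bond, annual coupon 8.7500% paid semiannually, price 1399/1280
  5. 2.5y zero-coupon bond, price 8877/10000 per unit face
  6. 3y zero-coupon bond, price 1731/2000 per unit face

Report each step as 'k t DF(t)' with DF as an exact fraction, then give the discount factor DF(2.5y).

step 1 [0.5y] zero: DF = P = 9783/10000 ≈ 0.978300
step 2 [1y] bond c/2=7/160: DF=(1691387/1600000 − 7/160·(0.978300))/(1+7/160) = 4859/5000 ≈ 0.971800
step 3 [1.5y] swap r/2=549/28952: DF=(1 − 549/28952·(0.978300+0.971800))/(1+549/28952) = 9451/10000 ≈ 0.945100
step 4 [2y] bond c/2=7/160: DF=(1399/1280 − 7/160·(0.978300+0.971800+0.945100))/(1+7/160) = 4629/5000 ≈ 0.925800
step 5 [2.5y] zero: DF = P = 8877/10000 ≈ 0.887700
step 6 [3y] zero: DF = P = 1731/2000 ≈ 0.865500

1 1/2 9783/10000
2 1 4859/5000
3 3/2 9451/10000
4 2 4629/5000
5 5/2 8877/10000
6 3 1731/2000
DF(2.5y) = 8877/10000 ≈ 0.887700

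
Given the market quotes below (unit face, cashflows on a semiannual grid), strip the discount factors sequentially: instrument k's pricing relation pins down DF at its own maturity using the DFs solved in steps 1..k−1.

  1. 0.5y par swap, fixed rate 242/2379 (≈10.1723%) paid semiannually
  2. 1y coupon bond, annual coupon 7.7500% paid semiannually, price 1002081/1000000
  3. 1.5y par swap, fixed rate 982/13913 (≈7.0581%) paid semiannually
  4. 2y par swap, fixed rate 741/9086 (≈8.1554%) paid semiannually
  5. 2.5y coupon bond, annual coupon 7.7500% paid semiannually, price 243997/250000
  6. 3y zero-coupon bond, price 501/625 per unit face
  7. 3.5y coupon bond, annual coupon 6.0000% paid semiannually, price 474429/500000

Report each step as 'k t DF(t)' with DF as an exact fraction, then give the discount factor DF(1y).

1 1/2 2379/2500
2 1 2323/2500
3 3/2 4509/5000
4 2 4259/5000
5 5/2 201/250
6 3 501/625
7 7/2 3843/5000
DF(1y) = 2323/2500 ≈ 0.929200

step 1 [0.5y] swap r/2=121/2379: DF=(1 − 121/2379·(0))/(1+121/2379) = 2379/2500 ≈ 0.951600
step 2 [1y] bond c/2=31/800: DF=(1002081/1000000 − 31/800·(0.951600))/(1+31/800) = 2323/2500 ≈ 0.929200
step 3 [1.5y] swap r/2=491/13913: DF=(1 − 491/13913·(0.951600+0.929200))/(1+491/13913) = 4509/5000 ≈ 0.901800
step 4 [2y] swap r/2=741/18172: DF=(1 − 741/18172·(0.951600+0.929200+0.901800))/(1+741/18172) = 4259/5000 ≈ 0.851800
step 5 [2.5y] bond c/2=31/800: DF=(243997/250000 − 31/800·(0.951600+0.929200+0.901800+0.851800))/(1+31/800) = 201/250 ≈ 0.804000
step 6 [3y] zero: DF = P = 501/625 ≈ 0.801600
step 7 [3.5y] bond c/2=3/100: DF=(474429/500000 − 3/100·(0.951600+0.929200+0.901800+0.851800+0.804000+0.801600))/(1+3/100) = 3843/5000 ≈ 0.768600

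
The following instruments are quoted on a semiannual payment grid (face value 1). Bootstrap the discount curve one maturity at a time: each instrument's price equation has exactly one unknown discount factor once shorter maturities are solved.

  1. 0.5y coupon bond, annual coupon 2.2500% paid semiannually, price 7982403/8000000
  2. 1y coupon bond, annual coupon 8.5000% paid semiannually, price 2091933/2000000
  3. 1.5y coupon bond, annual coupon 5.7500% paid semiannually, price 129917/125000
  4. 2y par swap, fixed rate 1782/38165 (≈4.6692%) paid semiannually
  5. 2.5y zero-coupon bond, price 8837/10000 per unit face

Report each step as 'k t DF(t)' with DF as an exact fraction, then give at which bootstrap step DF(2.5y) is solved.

1 1/2 9867/10000
2 1 9631/10000
3 3/2 4779/5000
4 2 9109/10000
5 5/2 8837/10000
DF(2.5y) is solved at step 5

step 1 [0.5y] bond c/2=9/800: DF=(7982403/8000000 − 9/800·(0))/(1+9/800) = 9867/10000 ≈ 0.986700
step 2 [1y] bond c/2=17/400: DF=(2091933/2000000 − 17/400·(0.986700))/(1+17/400) = 9631/10000 ≈ 0.963100
step 3 [1.5y] bond c/2=23/800: DF=(129917/125000 − 23/800·(0.986700+0.963100))/(1+23/800) = 4779/5000 ≈ 0.955800
step 4 [2y] swap r/2=891/38165: DF=(1 − 891/38165·(0.986700+0.963100+0.955800))/(1+891/38165) = 9109/10000 ≈ 0.910900
step 5 [2.5y] zero: DF = P = 8837/10000 ≈ 0.883700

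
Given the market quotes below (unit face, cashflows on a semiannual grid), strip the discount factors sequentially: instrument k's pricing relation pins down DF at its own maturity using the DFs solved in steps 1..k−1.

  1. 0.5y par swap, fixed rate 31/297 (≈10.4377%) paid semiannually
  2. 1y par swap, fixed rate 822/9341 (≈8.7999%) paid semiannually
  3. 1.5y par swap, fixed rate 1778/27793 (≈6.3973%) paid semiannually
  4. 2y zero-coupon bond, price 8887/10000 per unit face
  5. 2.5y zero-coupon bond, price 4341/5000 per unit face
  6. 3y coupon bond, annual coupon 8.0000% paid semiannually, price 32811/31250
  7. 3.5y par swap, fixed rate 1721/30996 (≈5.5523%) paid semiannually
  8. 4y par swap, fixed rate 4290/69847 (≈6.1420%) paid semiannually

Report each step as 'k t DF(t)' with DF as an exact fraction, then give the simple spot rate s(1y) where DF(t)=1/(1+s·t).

1 1/2 594/625
2 1 4589/5000
3 3/2 9111/10000
4 2 8887/10000
5 5/2 4341/5000
6 3 8351/10000
7 7/2 8279/10000
8 4 1571/2000
s(1y) = (1/(4589/5000) − 1)/(1) = 411/4589 ≈ 8.9562%

step 1 [0.5y] swap r/2=31/594: DF=(1 − 31/594·(0))/(1+31/594) = 594/625 ≈ 0.950400
step 2 [1y] swap r/2=411/9341: DF=(1 − 411/9341·(0.950400))/(1+411/9341) = 4589/5000 ≈ 0.917800
step 3 [1.5y] swap r/2=889/27793: DF=(1 − 889/27793·(0.950400+0.917800))/(1+889/27793) = 9111/10000 ≈ 0.911100
step 4 [2y] zero: DF = P = 8887/10000 ≈ 0.888700
step 5 [2.5y] zero: DF = P = 4341/5000 ≈ 0.868200
step 6 [3y] bond c/2=1/25: DF=(32811/31250 − 1/25·(0.950400+0.917800+0.911100+0.888700+0.868200))/(1+1/25) = 8351/10000 ≈ 0.835100
step 7 [3.5y] swap r/2=1721/61992: DF=(1 − 1721/61992·(0.950400+0.917800+0.911100+0.888700+0.868200+0.835100))/(1+1721/61992) = 8279/10000 ≈ 0.827900
step 8 [4y] swap r/2=2145/69847: DF=(1 − 2145/69847·(0.950400+0.917800+0.911100+0.888700+0.868200+0.835100+0.827900))/(1+2145/69847) = 1571/2000 ≈ 0.785500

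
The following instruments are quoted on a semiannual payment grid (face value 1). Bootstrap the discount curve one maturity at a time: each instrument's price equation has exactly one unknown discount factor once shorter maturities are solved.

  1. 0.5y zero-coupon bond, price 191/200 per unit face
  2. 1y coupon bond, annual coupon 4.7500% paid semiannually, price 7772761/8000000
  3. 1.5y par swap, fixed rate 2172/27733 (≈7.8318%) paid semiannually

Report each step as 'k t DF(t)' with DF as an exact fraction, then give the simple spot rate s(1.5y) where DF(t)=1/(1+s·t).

1 1/2 191/200
2 1 9269/10000
3 3/2 4457/5000
s(1.5y) = (1/(4457/5000) − 1)/(3/2) = 362/4457 ≈ 8.1221%

step 1 [0.5y] zero: DF = P = 191/200 ≈ 0.955000
step 2 [1y] bond c/2=19/800: DF=(7772761/8000000 − 19/800·(0.955000))/(1+19/800) = 9269/10000 ≈ 0.926900
step 3 [1.5y] swap r/2=1086/27733: DF=(1 − 1086/27733·(0.955000+0.926900))/(1+1086/27733) = 4457/5000 ≈ 0.891400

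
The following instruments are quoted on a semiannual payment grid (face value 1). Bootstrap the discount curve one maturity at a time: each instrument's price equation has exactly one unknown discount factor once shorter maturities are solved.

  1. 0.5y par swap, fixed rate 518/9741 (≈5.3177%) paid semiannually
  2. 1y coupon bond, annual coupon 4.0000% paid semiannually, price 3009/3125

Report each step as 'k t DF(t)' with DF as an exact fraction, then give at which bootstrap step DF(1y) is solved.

step 1 [0.5y] swap r/2=259/9741: DF=(1 − 259/9741·(0))/(1+259/9741) = 9741/10000 ≈ 0.974100
step 2 [1y] bond c/2=1/50: DF=(3009/3125 − 1/50·(0.974100))/(1+1/50) = 9249/10000 ≈ 0.924900

1 1/2 9741/10000
2 1 9249/10000
DF(1y) is solved at step 2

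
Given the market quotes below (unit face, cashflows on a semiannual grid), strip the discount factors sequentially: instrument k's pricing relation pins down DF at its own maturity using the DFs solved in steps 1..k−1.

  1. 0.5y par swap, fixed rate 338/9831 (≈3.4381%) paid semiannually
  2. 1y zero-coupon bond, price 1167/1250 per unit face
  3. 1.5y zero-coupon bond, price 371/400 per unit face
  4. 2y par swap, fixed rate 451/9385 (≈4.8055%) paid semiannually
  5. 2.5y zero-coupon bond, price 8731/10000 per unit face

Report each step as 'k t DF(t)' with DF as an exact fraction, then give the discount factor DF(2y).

step 1 [0.5y] swap r/2=169/9831: DF=(1 − 169/9831·(0))/(1+169/9831) = 9831/10000 ≈ 0.983100
step 2 [1y] zero: DF = P = 1167/1250 ≈ 0.933600
step 3 [1.5y] zero: DF = P = 371/400 ≈ 0.927500
step 4 [2y] swap r/2=451/18770: DF=(1 − 451/18770·(0.983100+0.933600+0.927500))/(1+451/18770) = 4549/5000 ≈ 0.909800
step 5 [2.5y] zero: DF = P = 8731/10000 ≈ 0.873100

1 1/2 9831/10000
2 1 1167/1250
3 3/2 371/400
4 2 4549/5000
5 5/2 8731/10000
DF(2y) = 4549/5000 ≈ 0.909800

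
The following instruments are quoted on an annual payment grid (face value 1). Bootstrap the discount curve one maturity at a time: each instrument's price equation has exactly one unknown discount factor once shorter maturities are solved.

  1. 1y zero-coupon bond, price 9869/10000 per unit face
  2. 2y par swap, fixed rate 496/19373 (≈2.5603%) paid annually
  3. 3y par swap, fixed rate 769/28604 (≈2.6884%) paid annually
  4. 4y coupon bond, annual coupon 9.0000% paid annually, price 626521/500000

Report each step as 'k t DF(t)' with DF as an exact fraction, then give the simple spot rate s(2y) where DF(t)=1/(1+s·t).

1 1 9869/10000
2 2 594/625
3 3 9231/10000
4 4 4567/5000
s(2y) = (1/(594/625) − 1)/(2) = 31/1188 ≈ 2.6094%

step 1 [1y] zero: DF = P = 9869/10000 ≈ 0.986900
step 2 [2y] swap r/1=496/19373: DF=(1 − 496/19373·(0.986900))/(1+496/19373) = 594/625 ≈ 0.950400
step 3 [3y] swap r/1=769/28604: DF=(1 − 769/28604·(0.986900+0.950400))/(1+769/28604) = 9231/10000 ≈ 0.923100
step 4 [4y] bond c/1=9/100: DF=(626521/500000 − 9/100·(0.986900+0.950400+0.923100))/(1+9/100) = 4567/5000 ≈ 0.913400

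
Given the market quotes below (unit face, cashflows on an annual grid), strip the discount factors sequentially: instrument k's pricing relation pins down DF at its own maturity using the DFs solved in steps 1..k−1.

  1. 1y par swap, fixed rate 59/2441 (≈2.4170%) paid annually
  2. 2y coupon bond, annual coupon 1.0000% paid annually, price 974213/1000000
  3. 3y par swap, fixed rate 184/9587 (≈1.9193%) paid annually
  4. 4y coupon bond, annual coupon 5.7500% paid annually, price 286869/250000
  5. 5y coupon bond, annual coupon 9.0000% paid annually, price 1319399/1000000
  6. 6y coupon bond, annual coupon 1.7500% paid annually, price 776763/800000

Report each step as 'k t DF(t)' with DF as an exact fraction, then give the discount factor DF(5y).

1 1 2441/2500
2 2 9549/10000
3 3 1181/1250
4 4 9287/10000
5 5 8963/10000
6 6 4367/5000
DF(5y) = 8963/10000 ≈ 0.896300

step 1 [1y] swap r/1=59/2441: DF=(1 − 59/2441·(0))/(1+59/2441) = 2441/2500 ≈ 0.976400
step 2 [2y] bond c/1=1/100: DF=(974213/1000000 − 1/100·(0.976400))/(1+1/100) = 9549/10000 ≈ 0.954900
step 3 [3y] swap r/1=184/9587: DF=(1 − 184/9587·(0.976400+0.954900))/(1+184/9587) = 1181/1250 ≈ 0.944800
step 4 [4y] bond c/1=23/400: DF=(286869/250000 − 23/400·(0.976400+0.954900+0.944800))/(1+23/400) = 9287/10000 ≈ 0.928700
step 5 [5y] bond c/1=9/100: DF=(1319399/1000000 − 9/100·(0.976400+0.954900+0.944800+0.928700))/(1+9/100) = 8963/10000 ≈ 0.896300
step 6 [6y] bond c/1=7/400: DF=(776763/800000 − 7/400·(0.976400+0.954900+0.944800+0.928700+0.896300))/(1+7/400) = 4367/5000 ≈ 0.873400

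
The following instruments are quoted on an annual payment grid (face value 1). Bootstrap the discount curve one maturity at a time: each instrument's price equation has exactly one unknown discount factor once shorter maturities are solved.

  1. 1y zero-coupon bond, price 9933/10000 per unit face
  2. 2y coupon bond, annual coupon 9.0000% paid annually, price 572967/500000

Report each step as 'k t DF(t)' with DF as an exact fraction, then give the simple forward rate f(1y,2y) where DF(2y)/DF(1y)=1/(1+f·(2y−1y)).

step 1 [1y] zero: DF = P = 9933/10000 ≈ 0.993300
step 2 [2y] bond c/1=9/100: DF=(572967/500000 − 9/100·(0.993300))/(1+9/100) = 9693/10000 ≈ 0.969300

1 1 9933/10000
2 2 9693/10000
f(1y,2y) = ((9933/10000)/(9693/10000) − 1)/(1) = 80/3231 ≈ 2.4760%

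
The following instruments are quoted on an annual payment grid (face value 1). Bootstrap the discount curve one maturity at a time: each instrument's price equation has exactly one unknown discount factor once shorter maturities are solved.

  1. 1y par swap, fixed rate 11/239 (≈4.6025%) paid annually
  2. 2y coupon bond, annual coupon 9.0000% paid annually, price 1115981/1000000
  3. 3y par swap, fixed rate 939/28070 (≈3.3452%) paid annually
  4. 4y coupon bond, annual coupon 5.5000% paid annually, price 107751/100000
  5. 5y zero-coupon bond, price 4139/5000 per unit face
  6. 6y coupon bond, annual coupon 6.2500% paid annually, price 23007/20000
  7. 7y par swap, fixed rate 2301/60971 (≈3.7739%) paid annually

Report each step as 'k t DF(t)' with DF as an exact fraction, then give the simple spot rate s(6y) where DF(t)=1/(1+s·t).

1 1 239/250
2 2 9449/10000
3 3 9061/10000
4 4 7/8
5 5 4139/5000
6 6 4087/5000
7 7 7699/10000
s(6y) = (1/(4087/5000) − 1)/(6) = 913/24522 ≈ 3.7232%

step 1 [1y] swap r/1=11/239: DF=(1 − 11/239·(0))/(1+11/239) = 239/250 ≈ 0.956000
step 2 [2y] bond c/1=9/100: DF=(1115981/1000000 − 9/100·(0.956000))/(1+9/100) = 9449/10000 ≈ 0.944900
step 3 [3y] swap r/1=939/28070: DF=(1 − 939/28070·(0.956000+0.944900))/(1+939/28070) = 9061/10000 ≈ 0.906100
step 4 [4y] bond c/1=11/200: DF=(107751/100000 − 11/200·(0.956000+0.944900+0.906100))/(1+11/200) = 7/8 ≈ 0.875000
step 5 [5y] zero: DF = P = 4139/5000 ≈ 0.827800
step 6 [6y] bond c/1=1/16: DF=(23007/20000 − 1/16·(0.956000+0.944900+0.906100+0.875000+0.827800))/(1+1/16) = 4087/5000 ≈ 0.817400
step 7 [7y] swap r/1=2301/60971: DF=(1 − 2301/60971·(0.956000+0.944900+0.906100+0.875000+0.827800+0.817400))/(1+2301/60971) = 7699/10000 ≈ 0.769900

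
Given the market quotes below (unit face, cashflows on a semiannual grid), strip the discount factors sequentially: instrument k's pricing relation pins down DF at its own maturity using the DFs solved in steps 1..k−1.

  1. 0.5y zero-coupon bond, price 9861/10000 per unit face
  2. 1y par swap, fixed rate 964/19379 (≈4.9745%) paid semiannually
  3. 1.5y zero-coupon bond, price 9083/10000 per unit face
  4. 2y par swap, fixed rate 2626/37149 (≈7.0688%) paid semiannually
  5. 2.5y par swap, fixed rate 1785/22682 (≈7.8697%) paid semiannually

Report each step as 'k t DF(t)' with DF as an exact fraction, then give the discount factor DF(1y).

step 1 [0.5y] zero: DF = P = 9861/10000 ≈ 0.986100
step 2 [1y] swap r/2=482/19379: DF=(1 − 482/19379·(0.986100))/(1+482/19379) = 4759/5000 ≈ 0.951800
step 3 [1.5y] zero: DF = P = 9083/10000 ≈ 0.908300
step 4 [2y] swap r/2=1313/37149: DF=(1 − 1313/37149·(0.986100+0.951800+0.908300))/(1+1313/37149) = 8687/10000 ≈ 0.868700
step 5 [2.5y] swap r/2=1785/45364: DF=(1 − 1785/45364·(0.986100+0.951800+0.908300+0.868700))/(1+1785/45364) = 1643/2000 ≈ 0.821500

1 1/2 9861/10000
2 1 4759/5000
3 3/2 9083/10000
4 2 8687/10000
5 5/2 1643/2000
DF(1y) = 4759/5000 ≈ 0.951800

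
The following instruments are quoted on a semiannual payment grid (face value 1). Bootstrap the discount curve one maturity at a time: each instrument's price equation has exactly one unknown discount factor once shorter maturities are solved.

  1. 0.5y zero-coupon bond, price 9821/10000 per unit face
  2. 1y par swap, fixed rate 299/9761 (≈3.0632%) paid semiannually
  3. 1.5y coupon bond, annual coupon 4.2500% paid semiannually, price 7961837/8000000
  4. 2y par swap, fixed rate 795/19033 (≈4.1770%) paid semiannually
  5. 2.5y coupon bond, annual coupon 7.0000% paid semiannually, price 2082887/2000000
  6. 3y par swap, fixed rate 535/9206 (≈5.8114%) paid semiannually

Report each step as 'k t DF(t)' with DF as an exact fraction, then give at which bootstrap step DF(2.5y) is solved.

1 1/2 9821/10000
2 1 9701/10000
3 3/2 9339/10000
4 2 1841/2000
5 5/2 351/400
6 3 1679/2000
DF(2.5y) is solved at step 5

step 1 [0.5y] zero: DF = P = 9821/10000 ≈ 0.982100
step 2 [1y] swap r/2=299/19522: DF=(1 − 299/19522·(0.982100))/(1+299/19522) = 9701/10000 ≈ 0.970100
step 3 [1.5y] bond c/2=17/800: DF=(7961837/8000000 − 17/800·(0.982100+0.970100))/(1+17/800) = 9339/10000 ≈ 0.933900
step 4 [2y] swap r/2=795/38066: DF=(1 − 795/38066·(0.982100+0.970100+0.933900))/(1+795/38066) = 1841/2000 ≈ 0.920500
step 5 [2.5y] bond c/2=7/200: DF=(2082887/2000000 − 7/200·(0.982100+0.970100+0.933900+0.920500))/(1+7/200) = 351/400 ≈ 0.877500
step 6 [3y] swap r/2=535/18412: DF=(1 − 535/18412·(0.982100+0.970100+0.933900+0.920500+0.877500))/(1+535/18412) = 1679/2000 ≈ 0.839500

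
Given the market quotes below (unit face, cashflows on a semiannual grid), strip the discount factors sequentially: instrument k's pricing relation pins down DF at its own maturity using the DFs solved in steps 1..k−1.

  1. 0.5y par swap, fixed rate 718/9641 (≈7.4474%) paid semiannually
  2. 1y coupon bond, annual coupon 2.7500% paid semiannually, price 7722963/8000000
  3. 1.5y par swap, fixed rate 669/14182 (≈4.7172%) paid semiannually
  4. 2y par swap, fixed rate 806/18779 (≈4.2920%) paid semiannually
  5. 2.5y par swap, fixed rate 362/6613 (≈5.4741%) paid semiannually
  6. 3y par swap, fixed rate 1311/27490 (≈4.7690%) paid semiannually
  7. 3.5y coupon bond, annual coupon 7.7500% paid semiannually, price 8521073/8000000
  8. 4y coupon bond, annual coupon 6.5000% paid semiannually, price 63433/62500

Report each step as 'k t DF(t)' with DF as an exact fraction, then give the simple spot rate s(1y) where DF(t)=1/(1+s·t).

step 1 [0.5y] swap r/2=359/9641: DF=(1 − 359/9641·(0))/(1+359/9641) = 9641/10000 ≈ 0.964100
step 2 [1y] bond c/2=11/800: DF=(7722963/8000000 − 11/800·(0.964100))/(1+11/800) = 587/625 ≈ 0.939200
step 3 [1.5y] swap r/2=669/28364: DF=(1 − 669/28364·(0.964100+0.939200))/(1+669/28364) = 9331/10000 ≈ 0.933100
step 4 [2y] swap r/2=403/18779: DF=(1 − 403/18779·(0.964100+0.939200+0.933100))/(1+403/18779) = 4597/5000 ≈ 0.919400
step 5 [2.5y] swap r/2=181/6613: DF=(1 − 181/6613·(0.964100+0.939200+0.933100+0.919400))/(1+181/6613) = 8733/10000 ≈ 0.873300
step 6 [3y] swap r/2=1311/54980: DF=(1 − 1311/54980·(0.964100+0.939200+0.933100+0.919400+0.873300))/(1+1311/54980) = 8689/10000 ≈ 0.868900
step 7 [3.5y] bond c/2=31/800: DF=(8521073/8000000 − 31/800·(0.964100+0.939200+0.933100+0.919400+0.873300+0.868900))/(1+31/800) = 8203/10000 ≈ 0.820300
step 8 [4y] bond c/2=13/400: DF=(63433/62500 − 13/400·(0.964100+0.939200+0.933100+0.919400+0.873300+0.868900+0.820300))/(1+13/400) = 7841/10000 ≈ 0.784100

1 1/2 9641/10000
2 1 587/625
3 3/2 9331/10000
4 2 4597/5000
5 5/2 8733/10000
6 3 8689/10000
7 7/2 8203/10000
8 4 7841/10000
s(1y) = (1/(587/625) − 1)/(1) = 38/587 ≈ 6.4736%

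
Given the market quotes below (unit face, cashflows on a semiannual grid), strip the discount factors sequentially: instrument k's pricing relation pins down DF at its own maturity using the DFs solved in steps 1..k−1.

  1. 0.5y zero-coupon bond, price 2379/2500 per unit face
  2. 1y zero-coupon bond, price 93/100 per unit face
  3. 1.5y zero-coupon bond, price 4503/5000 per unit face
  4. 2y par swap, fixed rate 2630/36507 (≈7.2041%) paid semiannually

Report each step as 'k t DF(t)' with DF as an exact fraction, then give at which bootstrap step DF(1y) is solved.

step 1 [0.5y] zero: DF = P = 2379/2500 ≈ 0.951600
step 2 [1y] zero: DF = P = 93/100 ≈ 0.930000
step 3 [1.5y] zero: DF = P = 4503/5000 ≈ 0.900600
step 4 [2y] swap r/2=1315/36507: DF=(1 − 1315/36507·(0.951600+0.930000+0.900600))/(1+1315/36507) = 1737/2000 ≈ 0.868500

1 1/2 2379/2500
2 1 93/100
3 3/2 4503/5000
4 2 1737/2000
DF(1y) is solved at step 2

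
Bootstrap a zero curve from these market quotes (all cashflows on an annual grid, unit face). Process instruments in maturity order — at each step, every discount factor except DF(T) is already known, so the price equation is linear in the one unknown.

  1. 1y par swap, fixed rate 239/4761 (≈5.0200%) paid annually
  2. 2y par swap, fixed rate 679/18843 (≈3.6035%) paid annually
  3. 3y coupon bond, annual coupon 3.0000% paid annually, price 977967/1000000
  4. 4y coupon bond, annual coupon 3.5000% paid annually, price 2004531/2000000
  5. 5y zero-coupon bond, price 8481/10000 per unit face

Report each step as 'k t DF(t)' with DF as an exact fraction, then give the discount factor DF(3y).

1 1 4761/5000
2 2 9321/10000
3 3 4473/5000
4 4 1093/1250
5 5 8481/10000
DF(3y) = 4473/5000 ≈ 0.894600

step 1 [1y] swap r/1=239/4761: DF=(1 − 239/4761·(0))/(1+239/4761) = 4761/5000 ≈ 0.952200
step 2 [2y] swap r/1=679/18843: DF=(1 − 679/18843·(0.952200))/(1+679/18843) = 9321/10000 ≈ 0.932100
step 3 [3y] bond c/1=3/100: DF=(977967/1000000 − 3/100·(0.952200+0.932100))/(1+3/100) = 4473/5000 ≈ 0.894600
step 4 [4y] bond c/1=7/200: DF=(2004531/2000000 − 7/200·(0.952200+0.932100+0.894600))/(1+7/200) = 1093/1250 ≈ 0.874400
step 5 [5y] zero: DF = P = 8481/10000 ≈ 0.848100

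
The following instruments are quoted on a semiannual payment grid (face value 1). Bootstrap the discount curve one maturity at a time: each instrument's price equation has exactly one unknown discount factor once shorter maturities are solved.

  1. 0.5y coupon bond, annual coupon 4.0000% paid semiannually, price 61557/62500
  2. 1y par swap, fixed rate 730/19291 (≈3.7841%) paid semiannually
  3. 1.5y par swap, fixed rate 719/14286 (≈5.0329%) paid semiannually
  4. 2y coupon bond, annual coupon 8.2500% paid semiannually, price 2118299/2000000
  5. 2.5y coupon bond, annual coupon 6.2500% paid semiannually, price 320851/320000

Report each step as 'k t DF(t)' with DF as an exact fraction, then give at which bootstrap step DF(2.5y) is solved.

1 1/2 1207/1250
2 1 1927/2000
3 3/2 9281/10000
4 2 113/125
5 5/2 8583/10000
DF(2.5y) is solved at step 5

step 1 [0.5y] bond c/2=1/50: DF=(61557/62500 − 1/50·(0))/(1+1/50) = 1207/1250 ≈ 0.965600
step 2 [1y] swap r/2=365/19291: DF=(1 − 365/19291·(0.965600))/(1+365/19291) = 1927/2000 ≈ 0.963500
step 3 [1.5y] swap r/2=719/28572: DF=(1 − 719/28572·(0.965600+0.963500))/(1+719/28572) = 9281/10000 ≈ 0.928100
step 4 [2y] bond c/2=33/800: DF=(2118299/2000000 − 33/800·(0.965600+0.963500+0.928100))/(1+33/800) = 113/125 ≈ 0.904000
step 5 [2.5y] bond c/2=1/32: DF=(320851/320000 − 1/32·(0.965600+0.963500+0.928100+0.904000))/(1+1/32) = 8583/10000 ≈ 0.858300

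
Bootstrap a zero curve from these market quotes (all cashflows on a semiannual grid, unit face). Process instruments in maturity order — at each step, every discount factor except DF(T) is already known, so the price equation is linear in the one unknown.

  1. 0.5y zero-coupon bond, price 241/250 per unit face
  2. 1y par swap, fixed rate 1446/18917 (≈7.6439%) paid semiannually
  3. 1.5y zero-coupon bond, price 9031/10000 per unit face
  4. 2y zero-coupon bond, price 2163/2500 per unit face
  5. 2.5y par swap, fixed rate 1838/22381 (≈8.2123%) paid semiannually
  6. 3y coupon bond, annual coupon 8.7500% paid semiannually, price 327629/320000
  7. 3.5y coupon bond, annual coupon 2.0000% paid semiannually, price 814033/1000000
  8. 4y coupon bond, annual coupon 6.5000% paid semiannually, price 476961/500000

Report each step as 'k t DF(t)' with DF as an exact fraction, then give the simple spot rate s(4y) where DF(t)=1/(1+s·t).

1 1/2 241/250
2 1 9277/10000
3 3/2 9031/10000
4 2 2163/2500
5 5/2 4081/5000
6 3 7933/10000
7 7/2 3769/5000
8 4 7343/10000
s(4y) = (1/(7343/10000) − 1)/(4) = 2657/29372 ≈ 9.0460%

step 1 [0.5y] zero: DF = P = 241/250 ≈ 0.964000
step 2 [1y] swap r/2=723/18917: DF=(1 − 723/18917·(0.964000))/(1+723/18917) = 9277/10000 ≈ 0.927700
step 3 [1.5y] zero: DF = P = 9031/10000 ≈ 0.903100
step 4 [2y] zero: DF = P = 2163/2500 ≈ 0.865200
step 5 [2.5y] swap r/2=919/22381: DF=(1 − 919/22381·(0.964000+0.927700+0.903100+0.865200))/(1+919/22381) = 4081/5000 ≈ 0.816200
step 6 [3y] bond c/2=7/160: DF=(327629/320000 − 7/160·(0.964000+0.927700+0.903100+0.865200+0.816200))/(1+7/160) = 7933/10000 ≈ 0.793300
step 7 [3.5y] bond c/2=1/100: DF=(814033/1000000 − 1/100·(0.964000+0.927700+0.903100+0.865200+0.816200+0.793300))/(1+1/100) = 3769/5000 ≈ 0.753800
step 8 [4y] bond c/2=13/400: DF=(476961/500000 − 13/400·(0.964000+0.927700+0.903100+0.865200+0.816200+0.793300+0.753800))/(1+13/400) = 7343/10000 ≈ 0.734300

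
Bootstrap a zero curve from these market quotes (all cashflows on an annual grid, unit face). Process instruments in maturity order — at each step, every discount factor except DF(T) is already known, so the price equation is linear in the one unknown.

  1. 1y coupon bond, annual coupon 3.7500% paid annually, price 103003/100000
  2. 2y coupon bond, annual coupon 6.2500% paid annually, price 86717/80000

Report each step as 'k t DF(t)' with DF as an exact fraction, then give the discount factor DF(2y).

step 1 [1y] bond c/1=3/80: DF=(103003/100000 − 3/80·(0))/(1+3/80) = 1241/1250 ≈ 0.992800
step 2 [2y] bond c/1=1/16: DF=(86717/80000 − 1/16·(0.992800))/(1+1/16) = 4809/5000 ≈ 0.961800

1 1 1241/1250
2 2 4809/5000
DF(2y) = 4809/5000 ≈ 0.961800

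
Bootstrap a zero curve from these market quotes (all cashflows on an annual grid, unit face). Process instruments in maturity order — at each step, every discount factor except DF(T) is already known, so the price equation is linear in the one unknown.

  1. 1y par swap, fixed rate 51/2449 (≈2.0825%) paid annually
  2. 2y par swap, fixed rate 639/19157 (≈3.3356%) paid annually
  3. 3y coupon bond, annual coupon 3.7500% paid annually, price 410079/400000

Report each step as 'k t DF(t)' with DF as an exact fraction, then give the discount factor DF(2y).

1 1 2449/2500
2 2 9361/10000
3 3 9189/10000
DF(2y) = 9361/10000 ≈ 0.936100

step 1 [1y] swap r/1=51/2449: DF=(1 − 51/2449·(0))/(1+51/2449) = 2449/2500 ≈ 0.979600
step 2 [2y] swap r/1=639/19157: DF=(1 − 639/19157·(0.979600))/(1+639/19157) = 9361/10000 ≈ 0.936100
step 3 [3y] bond c/1=3/80: DF=(410079/400000 − 3/80·(0.979600+0.936100))/(1+3/80) = 9189/10000 ≈ 0.918900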